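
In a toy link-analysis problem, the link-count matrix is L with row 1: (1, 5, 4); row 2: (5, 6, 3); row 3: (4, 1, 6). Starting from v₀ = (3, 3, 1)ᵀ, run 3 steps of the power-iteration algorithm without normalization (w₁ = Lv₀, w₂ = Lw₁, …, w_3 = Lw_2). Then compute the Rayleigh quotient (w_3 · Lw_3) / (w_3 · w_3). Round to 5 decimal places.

11.66821

w1 = Lv₀ = (22, 36, 21)
w2 = Lw1 = (286, 389, 250)
w3 = Lw2 = (3231, 4514, 3033)
Lw3 = (37933, 52338, 35636)
w3·Lw3 = 3231·37933 + 4514·52338 + 3033·35636 = 466899243; w3·w3 = 3231·3231 + 4514·4514 + 3033·3033 = 40014646
λ ≈ 466899243/40014646 = 11.66821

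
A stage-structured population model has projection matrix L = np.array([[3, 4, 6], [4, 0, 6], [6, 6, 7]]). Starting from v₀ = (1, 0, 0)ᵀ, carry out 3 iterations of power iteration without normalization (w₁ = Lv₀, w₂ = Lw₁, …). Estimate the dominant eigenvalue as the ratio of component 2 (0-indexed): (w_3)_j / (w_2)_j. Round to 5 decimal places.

w1 = Lv₀ = (3·1 + 4·0 + 6·0; 4·1 + 0·0 + 6·0; 6·1 + 6·0 + 7·0) = (3, 4, 6)
w2 = Lw1 = (3·3 + 4·4 + 6·6; 4·3 + 0·4 + 6·6; 6·3 + 6·4 + 7·6) = (61, 48, 84)
w3 = Lw2 = (879, 748, 1242)
Ratio at component: 1242 / 84 = 14.78571

λ ≈ 14.78571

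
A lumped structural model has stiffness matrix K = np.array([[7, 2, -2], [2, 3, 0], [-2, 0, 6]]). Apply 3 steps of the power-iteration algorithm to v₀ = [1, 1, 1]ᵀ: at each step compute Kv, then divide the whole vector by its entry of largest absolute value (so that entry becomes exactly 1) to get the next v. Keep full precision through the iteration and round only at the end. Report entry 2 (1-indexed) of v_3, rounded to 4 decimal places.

Kv0 = (7.00000, 5.00000, 4.00000); divide by 7.00000 → v1 = (1.00000, 0.71429, 0.57143)
Kv1 = (7.28571, 4.14286, 1.42857); divide by 7.28571 → v2 = (1.00000, 0.56863, 0.19608)
Kv2 = (7.74510, 3.70588, -0.82353); divide by 7.74510 → v3 = (1.00000, 0.47848, -0.10633)
Requested entry of v3: 189/395 = 0.4785

0.4785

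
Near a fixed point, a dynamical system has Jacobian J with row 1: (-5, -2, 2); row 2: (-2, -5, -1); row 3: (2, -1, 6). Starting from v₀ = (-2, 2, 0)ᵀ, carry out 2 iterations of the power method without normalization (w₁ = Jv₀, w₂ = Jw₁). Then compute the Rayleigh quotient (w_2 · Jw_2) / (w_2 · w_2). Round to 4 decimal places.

0.2600

w1 = Jv₀ = ((-5)·(-2) + (-2)·2 + 2·0; (-2)·(-2) + (-5)·2 + (-1)·0; 2·(-2) + (-1)·2 + 6·0) = (6, -6, -6)
w2 = Jw1 = ((-5)·6 + (-2)·(-6) + 2·(-6); (-2)·6 + (-5)·(-6) + (-1)·(-6); 2·6 + (-1)·(-6) + 6·(-6)) = (-30, 24, -18)
Jw2 = (66, -42, -192)
w2·Jw2 = (-30)·66 + 24·(-42) + (-18)·(-192) = 468; w2·w2 = (-30)·(-30) + 24·24 + (-18)·(-18) = 1800
λ ≈ 468/1800 = 0.2600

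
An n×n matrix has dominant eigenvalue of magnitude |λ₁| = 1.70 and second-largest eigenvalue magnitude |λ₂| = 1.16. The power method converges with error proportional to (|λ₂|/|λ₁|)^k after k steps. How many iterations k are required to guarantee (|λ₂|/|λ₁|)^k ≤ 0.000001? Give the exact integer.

|λ₂/λ₁| = 1.16/1.70 = 0.68235
Need k ≥ ln(0.000001) / ln(0.68235) = -13.8155 / -0.3822 ≈ 36.147
Smallest integer k satisfying the bound: 37

37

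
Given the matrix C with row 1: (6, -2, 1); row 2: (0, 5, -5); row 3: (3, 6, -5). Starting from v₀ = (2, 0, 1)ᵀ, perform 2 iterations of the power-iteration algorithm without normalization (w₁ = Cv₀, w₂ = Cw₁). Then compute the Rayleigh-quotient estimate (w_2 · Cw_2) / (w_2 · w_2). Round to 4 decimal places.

6.6301

w1 = Cv₀ = (6·2 + (-2)·0 + 1·1; 0·2 + 5·0 + (-5)·1; 3·2 + 6·0 + (-5)·1) = (13, -5, 1)
w2 = Cw1 = (6·13 + (-2)·(-5) + 1·1; 0·13 + 5·(-5) + (-5)·1; 3·13 + 6·(-5) + (-5)·1) = (89, -30, 4)
Cw2 = (598, -170, 67)
w2·Cw2 = 89·598 + (-30)·(-170) + 4·67 = 58590; w2·w2 = 89·89 + (-30)·(-30) + 4·4 = 8837
λ ≈ 58590/8837 = 6.6301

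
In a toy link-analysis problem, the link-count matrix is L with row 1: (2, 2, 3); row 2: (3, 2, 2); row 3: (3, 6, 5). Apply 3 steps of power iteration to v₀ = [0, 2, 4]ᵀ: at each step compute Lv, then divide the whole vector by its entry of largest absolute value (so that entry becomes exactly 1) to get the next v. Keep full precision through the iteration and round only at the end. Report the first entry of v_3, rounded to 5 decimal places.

0.52994

Lv0 = (16.000000, 12.000000, 32.000000); divide by 32.000000 → v1 = (0.500000, 0.375000, 1.000000)
Lv1 = (4.750000, 4.250000, 8.750000); divide by 8.750000 → v2 = (0.542857, 0.485714, 1.000000)
Lv2 = (5.057143, 4.600000, 9.542857); divide by 9.542857 → v3 = (0.529940, 0.482036, 1.000000)
Requested entry of v3: 1416/2672 = 0.52994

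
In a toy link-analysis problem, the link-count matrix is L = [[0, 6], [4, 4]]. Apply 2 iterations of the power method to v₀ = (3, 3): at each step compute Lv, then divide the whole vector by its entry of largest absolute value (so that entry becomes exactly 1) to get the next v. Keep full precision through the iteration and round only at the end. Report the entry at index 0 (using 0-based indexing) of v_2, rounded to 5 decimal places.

0.85714

Lv0 = (18.000000, 24.000000); divide by 24.000000 → v1 = (0.750000, 1.000000)
Lv1 = (6.000000, 7.000000); divide by 7.000000 → v2 = (0.857143, 1.000000)
Requested entry of v2: 144/168 = 0.85714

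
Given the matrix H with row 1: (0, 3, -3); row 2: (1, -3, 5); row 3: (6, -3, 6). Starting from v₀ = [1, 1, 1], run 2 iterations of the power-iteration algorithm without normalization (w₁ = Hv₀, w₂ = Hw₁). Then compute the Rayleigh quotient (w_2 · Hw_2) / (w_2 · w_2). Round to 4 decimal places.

λ ≈ 1.7778

w1 = Hv₀ = (0·1 + 3·1 + (-3)·1; 1·1 + (-3)·1 + 5·1; 6·1 + (-3)·1 + 6·1) = (0, 3, 9)
w2 = Hw1 = (0·0 + 3·3 + (-3)·9; 1·0 + (-3)·3 + 5·9; 6·0 + (-3)·3 + 6·9) = (-18, 36, 45)
Hw2 = (-27, 99, 54)
w2·Hw2 = (-18)·(-27) + 36·99 + 45·54 = 6480; w2·w2 = (-18)·(-18) + 36·36 + 45·45 = 3645
λ ≈ 6480/3645 = 1.7778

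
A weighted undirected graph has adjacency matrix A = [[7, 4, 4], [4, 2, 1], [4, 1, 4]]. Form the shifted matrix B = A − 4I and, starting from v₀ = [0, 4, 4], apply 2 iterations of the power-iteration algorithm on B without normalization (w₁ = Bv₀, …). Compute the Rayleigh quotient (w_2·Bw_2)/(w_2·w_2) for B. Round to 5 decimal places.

B = A − 4I has rows (3, 4, 4); (4, -2, 1); (4, 1, 0)
w1 = Bv₀ = (3·0 + 4·4 + 4·4; 4·0 + (-2)·4 + 1·4; 4·0 + 1·4 + 0·4) = (32, -4, 4)
w2 = Bw1 = (3·32 + 4·(-4) + 4·4; 4·32 + (-2)·(-4) + 1·4; 4·32 + 1·(-4) + 0·4) = (96, 140, 124)
Bw2 = (1344, 228, 524)
w2·Bw2 = 225920; w2·w2 = 44192; μ ≈ 225920/44192 = 5.11224

5.11224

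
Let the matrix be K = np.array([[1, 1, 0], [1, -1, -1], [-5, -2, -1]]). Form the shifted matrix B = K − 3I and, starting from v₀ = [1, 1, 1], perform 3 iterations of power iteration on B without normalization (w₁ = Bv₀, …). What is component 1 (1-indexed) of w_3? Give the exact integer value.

30

B = K − 3I has rows (-2, 1, 0); (1, -4, -1); (-5, -2, -4)
w1 = Bv₀ = ((-2)·1 + 1·1 + 0·1; 1·1 + (-4)·1 + (-1)·1; (-5)·1 + (-2)·1 + (-4)·1) = (-1, -4, -11)
w2 = Bw1 = ((-2)·(-1) + 1·(-4) + 0·(-11); 1·(-1) + (-4)·(-4) + (-1)·(-11); (-5)·(-1) + (-2)·(-4) + (-4)·(-11)) = (-2, 26, 57)
w3 = Bw2 = (30, -163, -270)
Requested component of w3: 30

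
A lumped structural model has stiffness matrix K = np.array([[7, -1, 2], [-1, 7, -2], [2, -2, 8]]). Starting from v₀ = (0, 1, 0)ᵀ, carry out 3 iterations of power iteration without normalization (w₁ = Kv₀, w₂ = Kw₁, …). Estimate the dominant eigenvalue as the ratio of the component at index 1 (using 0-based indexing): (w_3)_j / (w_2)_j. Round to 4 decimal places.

8.5185

w1 = Kv₀ = (7·0 + (-1)·1 + 2·0; (-1)·0 + 7·1 + (-2)·0; 2·0 + (-2)·1 + 8·0) = (-1, 7, -2)
w2 = Kw1 = (7·(-1) + (-1)·7 + 2·(-2); (-1)·(-1) + 7·7 + (-2)·(-2); 2·(-1) + (-2)·7 + 8·(-2)) = (-18, 54, -32)
w3 = Kw2 = (-244, 460, -400)
Ratio at component: 460 / 54 = 8.5185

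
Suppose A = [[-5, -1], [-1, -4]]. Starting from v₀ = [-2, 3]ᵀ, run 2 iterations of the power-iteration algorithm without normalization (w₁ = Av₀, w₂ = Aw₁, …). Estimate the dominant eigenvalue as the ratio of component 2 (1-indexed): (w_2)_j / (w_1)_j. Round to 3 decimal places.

-3.300

w1 = Av₀ = (7, -10)
w2 = Aw1 = (-25, 33)
Ratio at component: 33 / -10 = -3.300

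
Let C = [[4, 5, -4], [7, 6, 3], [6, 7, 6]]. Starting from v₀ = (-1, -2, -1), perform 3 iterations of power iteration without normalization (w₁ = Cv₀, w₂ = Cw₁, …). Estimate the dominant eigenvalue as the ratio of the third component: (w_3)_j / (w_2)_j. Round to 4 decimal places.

12.0432

w1 = Cv₀ = (-10, -22, -26)
w2 = Cw1 = (-46, -280, -370)
w3 = Cw2 = (-104, -3112, -4456)
Ratio at component: -4456 / -370 = 12.0432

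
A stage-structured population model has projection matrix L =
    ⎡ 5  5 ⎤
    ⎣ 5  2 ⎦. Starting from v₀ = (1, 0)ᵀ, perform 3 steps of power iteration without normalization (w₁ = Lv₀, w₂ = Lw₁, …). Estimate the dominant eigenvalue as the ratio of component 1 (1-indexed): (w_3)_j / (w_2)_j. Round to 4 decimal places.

w1 = Lv₀ = (5·1 + 5·0; 5·1 + 2·0) = (5, 5)
w2 = Lw1 = (5·5 + 5·5; 5·5 + 2·5) = (50, 35)
w3 = Lw2 = (425, 320)
Ratio at component: 425 / 50 = 8.5000

λ ≈ 8.5000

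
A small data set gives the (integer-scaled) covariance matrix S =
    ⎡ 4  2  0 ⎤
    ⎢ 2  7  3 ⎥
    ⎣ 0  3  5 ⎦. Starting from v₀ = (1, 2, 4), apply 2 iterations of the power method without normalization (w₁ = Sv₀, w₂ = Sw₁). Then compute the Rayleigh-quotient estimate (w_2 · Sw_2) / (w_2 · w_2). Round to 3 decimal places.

λ ≈ 9.613

w1 = Sv₀ = (8, 28, 26)
w2 = Sw1 = (88, 290, 214)
Sw2 = (932, 2848, 1940)
w2·Sw2 = 88·932 + 290·2848 + 214·1940 = 1323096; w2·w2 = 88·88 + 290·290 + 214·214 = 137640
λ ≈ 1323096/137640 = 9.613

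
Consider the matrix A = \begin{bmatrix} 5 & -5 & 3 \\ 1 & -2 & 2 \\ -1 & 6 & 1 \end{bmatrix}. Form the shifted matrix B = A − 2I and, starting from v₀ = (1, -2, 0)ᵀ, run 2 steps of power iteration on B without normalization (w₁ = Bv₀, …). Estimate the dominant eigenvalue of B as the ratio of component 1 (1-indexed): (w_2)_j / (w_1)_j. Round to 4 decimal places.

μ ≈ -3.4615

B = A − 2I has rows (3, -5, 3); (1, -4, 2); (-1, 6, -1)
w1 = Bv₀ = (3·1 + (-5)·(-2) + 3·0; 1·1 + (-4)·(-2) + 2·0; (-1)·1 + 6·(-2) + (-1)·0) = (13, 9, -13)
w2 = Bw1 = (3·13 + (-5)·9 + 3·(-13); 1·13 + (-4)·9 + 2·(-13); (-1)·13 + 6·9 + (-1)·(-13)) = (-45, -49, 54)
Ratio: -45/13 = -3.4615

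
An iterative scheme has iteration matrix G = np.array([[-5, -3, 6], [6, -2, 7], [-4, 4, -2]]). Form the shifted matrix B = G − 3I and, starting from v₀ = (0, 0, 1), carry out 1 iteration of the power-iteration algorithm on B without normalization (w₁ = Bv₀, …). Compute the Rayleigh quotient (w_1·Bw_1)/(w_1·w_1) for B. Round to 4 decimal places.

μ ≈ -8.8818

B = G − 3I has rows (-8, -3, 6); (6, -5, 7); (-4, 4, -5)
w1 = Bv₀ = ((-8)·0 + (-3)·0 + 6·1; 6·0 + (-5)·0 + 7·1; (-4)·0 + 4·0 + (-5)·1) = (6, 7, -5)
Bw1 = (-99, -34, 29)
w1·Bw1 = -977; w1·w1 = 110; μ ≈ -977/110 = -8.8818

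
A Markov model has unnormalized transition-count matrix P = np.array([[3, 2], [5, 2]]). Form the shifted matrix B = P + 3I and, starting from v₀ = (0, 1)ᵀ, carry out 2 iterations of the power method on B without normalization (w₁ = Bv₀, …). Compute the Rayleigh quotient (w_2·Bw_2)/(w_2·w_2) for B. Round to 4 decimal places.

8.4371

B = P + 3I has rows (6, 2); (5, 5)
w1 = Bv₀ = (2, 5)
w2 = Bw1 = (22, 35)
Bw2 = (202, 285)
w2·Bw2 = 14419; w2·w2 = 1709; μ ≈ 14419/1709 = 8.4371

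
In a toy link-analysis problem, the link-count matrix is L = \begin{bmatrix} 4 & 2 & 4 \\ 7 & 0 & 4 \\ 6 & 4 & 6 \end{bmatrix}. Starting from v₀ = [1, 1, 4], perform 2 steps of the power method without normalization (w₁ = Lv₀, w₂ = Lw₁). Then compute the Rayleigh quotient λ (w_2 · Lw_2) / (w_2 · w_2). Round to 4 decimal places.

12.4755

w1 = Lv₀ = (22, 23, 34)
w2 = Lw1 = (270, 290, 428)
Lw2 = (3372, 3602, 5348)
w2·Lw2 = 270·3372 + 290·3602 + 428·5348 = 4243964; w2·w2 = 270·270 + 290·290 + 428·428 = 340184
λ ≈ 4243964/340184 = 12.4755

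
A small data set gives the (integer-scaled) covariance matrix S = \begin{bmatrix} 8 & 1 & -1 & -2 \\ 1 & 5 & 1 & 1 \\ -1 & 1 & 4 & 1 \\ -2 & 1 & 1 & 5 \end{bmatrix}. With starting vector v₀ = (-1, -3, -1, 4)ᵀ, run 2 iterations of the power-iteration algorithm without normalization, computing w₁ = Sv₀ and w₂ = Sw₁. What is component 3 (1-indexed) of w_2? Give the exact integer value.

w1 = Sv₀ = (8·(-1) + 1·(-3) + (-1)·(-1) + (-2)·4; 1·(-1) + 5·(-3) + 1·(-1) + 1·4; (-1)·(-1) + 1·(-3) + 4·(-1) + 1·4; (-2)·(-1) + 1·(-3) + 1·(-1) + 5·4) = (-18, -13, -2, 18)
w2 = Sw1 = (8·(-18) + 1·(-13) + (-1)·(-2) + (-2)·18; 1·(-18) + 5·(-13) + 1·(-2) + 1·18; (-1)·(-18) + 1·(-13) + 4·(-2) + 1·18; (-2)·(-18) + 1·(-13) + 1·(-2) + 5·18) = (-191, -67, 15, 111)
The requested component of w2 is 15.

15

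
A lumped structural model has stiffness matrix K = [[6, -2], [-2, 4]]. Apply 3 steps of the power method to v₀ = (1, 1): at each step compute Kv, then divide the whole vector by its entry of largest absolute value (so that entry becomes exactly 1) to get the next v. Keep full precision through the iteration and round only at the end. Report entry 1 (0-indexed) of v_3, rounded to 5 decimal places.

Kv0 = (4.000000, 2.000000); divide by 4.000000 → v1 = (1.000000, 0.500000)
Kv1 = (5.000000, 0.000000); divide by 5.000000 → v2 = (1.000000, 0.000000)
Kv2 = (6.000000, -2.000000); divide by 6.000000 → v3 = (1.000000, -0.333333)
Requested entry of v3: -40/120 = -0.33333

-0.33333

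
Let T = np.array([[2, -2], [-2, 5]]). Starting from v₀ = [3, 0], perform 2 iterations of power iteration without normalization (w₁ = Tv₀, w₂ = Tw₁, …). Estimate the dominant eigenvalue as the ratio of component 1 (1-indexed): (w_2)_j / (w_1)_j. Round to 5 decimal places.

4.00000

w1 = Tv₀ = (2·3 + (-2)·0; (-2)·3 + 5·0) = (6, -6)
w2 = Tw1 = (2·6 + (-2)·(-6); (-2)·6 + 5·(-6)) = (24, -42)
Ratio at component: 24 / 6 = 4.00000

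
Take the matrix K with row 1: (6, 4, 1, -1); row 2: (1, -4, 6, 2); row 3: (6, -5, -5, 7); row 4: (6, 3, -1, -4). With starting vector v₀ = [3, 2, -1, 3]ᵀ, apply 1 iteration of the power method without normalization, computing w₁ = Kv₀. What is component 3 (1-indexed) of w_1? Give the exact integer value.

34

w1 = Kv₀ = (6·3 + 4·2 + 1·(-1) + (-1)·3; 1·3 + (-4)·2 + 6·(-1) + 2·3; 6·3 + (-5)·2 + (-5)·(-1) + 7·3; 6·3 + 3·2 + (-1)·(-1) + (-4)·3) = (22, -5, 34, 13)
The requested component of w1 is 34.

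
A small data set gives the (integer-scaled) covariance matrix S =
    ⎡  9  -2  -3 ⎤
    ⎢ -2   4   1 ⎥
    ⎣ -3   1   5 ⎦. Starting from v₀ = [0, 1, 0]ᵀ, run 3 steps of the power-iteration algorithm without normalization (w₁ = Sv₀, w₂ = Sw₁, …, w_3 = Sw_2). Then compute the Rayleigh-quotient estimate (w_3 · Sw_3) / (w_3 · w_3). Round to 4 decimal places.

11.2367

w1 = Sv₀ = (9·0 + (-2)·1 + (-3)·0; (-2)·0 + 4·1 + 1·0; (-3)·0 + 1·1 + 5·0) = (-2, 4, 1)
w2 = Sw1 = (9·(-2) + (-2)·4 + (-3)·1; (-2)·(-2) + 4·4 + 1·1; (-3)·(-2) + 1·4 + 5·1) = (-29, 21, 15)
w3 = Sw2 = (-348, 157, 183)
Sw3 = (-3995, 1507, 2116)
w3·Sw3 = (-348)·(-3995) + 157·1507 + 183·2116 = 2014087; w3·w3 = (-348)·(-348) + 157·157 + 183·183 = 179242
λ ≈ 2014087/179242 = 11.2367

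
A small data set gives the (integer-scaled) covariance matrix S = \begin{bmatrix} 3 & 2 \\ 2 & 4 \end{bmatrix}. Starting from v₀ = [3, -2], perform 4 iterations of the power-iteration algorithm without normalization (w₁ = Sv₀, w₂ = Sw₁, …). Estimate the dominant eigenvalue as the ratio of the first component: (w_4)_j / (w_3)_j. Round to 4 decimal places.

w1 = Sv₀ = (3·3 + 2·(-2); 2·3 + 4·(-2)) = (5, -2)
w2 = Sw1 = (3·5 + 2·(-2); 2·5 + 4·(-2)) = (11, 2)
w3 = Sw2 = (37, 30)
w4 = Sw3 = (171, 194)
Ratio at component: 171 / 37 = 4.6216

4.6216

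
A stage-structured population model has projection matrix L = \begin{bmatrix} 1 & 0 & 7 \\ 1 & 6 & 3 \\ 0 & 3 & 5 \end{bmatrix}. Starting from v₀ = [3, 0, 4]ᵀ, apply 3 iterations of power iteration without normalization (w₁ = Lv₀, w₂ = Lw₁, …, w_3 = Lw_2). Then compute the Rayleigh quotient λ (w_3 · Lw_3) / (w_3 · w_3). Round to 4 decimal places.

w1 = Lv₀ = (1·3 + 0·0 + 7·4; 1·3 + 6·0 + 3·4; 0·3 + 3·0 + 5·4) = (31, 15, 20)
w2 = Lw1 = (1·31 + 0·15 + 7·20; 1·31 + 6·15 + 3·20; 0·31 + 3·15 + 5·20) = (171, 181, 145)
w3 = Lw2 = (1186, 1692, 1268)
Lw3 = (10062, 15142, 11416)
w3·Lw3 = 1186·10062 + 1692·15142 + 1268·11416 = 52029284; w3·w3 = 1186·1186 + 1692·1692 + 1268·1268 = 5877284
λ ≈ 52029284/5877284 = 8.8526

8.8526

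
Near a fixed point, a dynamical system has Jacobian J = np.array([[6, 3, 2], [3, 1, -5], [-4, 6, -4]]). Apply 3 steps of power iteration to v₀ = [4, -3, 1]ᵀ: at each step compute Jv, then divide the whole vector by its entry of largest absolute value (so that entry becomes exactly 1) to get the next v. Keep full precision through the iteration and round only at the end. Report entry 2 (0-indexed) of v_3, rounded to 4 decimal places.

0.7515

Jv0 = (17.00000, 4.00000, -38.00000); divide by -38.00000 → v1 = (-0.44737, -0.10526, 1.00000)
Jv1 = (-1.00000, -6.44737, -2.84211); divide by -6.44737 → v2 = (0.15510, 1.00000, 0.44082)
Jv2 = (4.81224, -0.73878, 3.61633); divide by 4.81224 → v3 = (1.00000, -0.15352, 0.75148)
Requested entry of v3: 886/1179 = 0.7515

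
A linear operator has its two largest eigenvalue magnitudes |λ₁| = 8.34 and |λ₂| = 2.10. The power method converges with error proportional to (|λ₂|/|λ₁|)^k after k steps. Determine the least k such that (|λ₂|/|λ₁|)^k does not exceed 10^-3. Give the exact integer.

6

|λ₂/λ₁| = 2.10/8.34 = 0.25180
Need k ≥ ln(10^-3) / ln(0.25180) = -6.9078 / -1.3791 ≈ 5.009
Smallest integer k satisfying the bound: 6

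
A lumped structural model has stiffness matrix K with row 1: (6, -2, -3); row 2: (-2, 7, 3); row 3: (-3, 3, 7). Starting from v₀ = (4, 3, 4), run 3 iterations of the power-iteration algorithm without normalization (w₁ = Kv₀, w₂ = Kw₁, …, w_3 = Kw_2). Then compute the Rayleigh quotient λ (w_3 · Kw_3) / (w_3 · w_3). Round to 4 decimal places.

w1 = Kv₀ = (6·4 + (-2)·3 + (-3)·4; (-2)·4 + 7·3 + 3·4; (-3)·4 + 3·3 + 7·4) = (6, 25, 25)
w2 = Kw1 = (6·6 + (-2)·25 + (-3)·25; (-2)·6 + 7·25 + 3·25; (-3)·6 + 3·25 + 7·25) = (-89, 238, 232)
w3 = Kw2 = (-1706, 2540, 2605)
Kw3 = (-23131, 29007, 30973)
w3·Kw3 = (-1706)·(-23131) + 2540·29007 + 2605·30973 = 193823931; w3·w3 = (-1706)·(-1706) + 2540·2540 + 2605·2605 = 16148061
λ ≈ 193823931/16148061 = 12.0029

λ ≈ 12.0029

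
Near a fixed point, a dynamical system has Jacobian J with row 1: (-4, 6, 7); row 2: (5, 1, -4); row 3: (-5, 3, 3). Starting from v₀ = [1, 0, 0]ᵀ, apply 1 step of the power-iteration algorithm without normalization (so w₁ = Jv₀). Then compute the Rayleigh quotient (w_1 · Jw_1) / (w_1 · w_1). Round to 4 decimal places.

w1 = Jv₀ = ((-4)·1 + 6·0 + 7·0; 5·1 + 1·0 + (-4)·0; (-5)·1 + 3·0 + 3·0) = (-4, 5, -5)
Jw1 = (11, 5, 20)
w1·Jw1 = (-4)·11 + 5·5 + (-5)·20 = -119; w1·w1 = (-4)·(-4) + 5·5 + (-5)·(-5) = 66
λ ≈ -119/66 = -1.8030

-1.8030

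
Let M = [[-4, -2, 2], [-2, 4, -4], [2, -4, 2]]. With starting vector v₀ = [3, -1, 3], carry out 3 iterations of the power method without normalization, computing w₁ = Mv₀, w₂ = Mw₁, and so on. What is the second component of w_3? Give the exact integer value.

w1 = Mv₀ = ((-4)·3 + (-2)·(-1) + 2·3; (-2)·3 + 4·(-1) + (-4)·3; 2·3 + (-4)·(-1) + 2·3) = (-4, -22, 16)
w2 = Mw1 = ((-4)·(-4) + (-2)·(-22) + 2·16; (-2)·(-4) + 4·(-22) + (-4)·16; 2·(-4) + (-4)·(-22) + 2·16) = (92, -144, 112)
w3 = Mw2 = (144, -1208, 984)
The requested component of w3 is -1208.

-1208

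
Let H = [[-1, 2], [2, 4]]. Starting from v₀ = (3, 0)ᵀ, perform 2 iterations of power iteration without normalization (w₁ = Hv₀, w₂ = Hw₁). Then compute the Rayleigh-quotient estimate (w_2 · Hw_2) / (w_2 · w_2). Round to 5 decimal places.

λ ≈ 3.91803

w1 = Hv₀ = (-3, 6)
w2 = Hw1 = (15, 18)
Hw2 = (21, 102)
w2·Hw2 = 15·21 + 18·102 = 2151; w2·w2 = 15·15 + 18·18 = 549
λ ≈ 2151/549 = 3.91803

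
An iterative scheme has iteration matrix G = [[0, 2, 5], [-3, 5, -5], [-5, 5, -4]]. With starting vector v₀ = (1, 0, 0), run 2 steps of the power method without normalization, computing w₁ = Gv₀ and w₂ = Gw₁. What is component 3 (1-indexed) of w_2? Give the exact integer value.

w1 = Gv₀ = (0·1 + 2·0 + 5·0; (-3)·1 + 5·0 + (-5)·0; (-5)·1 + 5·0 + (-4)·0) = (0, -3, -5)
w2 = Gw1 = (0·0 + 2·(-3) + 5·(-5); (-3)·0 + 5·(-3) + (-5)·(-5); (-5)·0 + 5·(-3) + (-4)·(-5)) = (-31, 10, 5)
The requested component of w2 is 5.

5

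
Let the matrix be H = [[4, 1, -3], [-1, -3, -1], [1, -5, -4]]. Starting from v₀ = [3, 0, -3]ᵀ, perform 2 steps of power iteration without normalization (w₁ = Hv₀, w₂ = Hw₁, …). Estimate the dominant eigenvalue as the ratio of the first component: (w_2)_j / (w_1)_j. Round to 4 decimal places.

w1 = Hv₀ = (4·3 + 1·0 + (-3)·(-3); (-1)·3 + (-3)·0 + (-1)·(-3); 1·3 + (-5)·0 + (-4)·(-3)) = (21, 0, 15)
w2 = Hw1 = (4·21 + 1·0 + (-3)·15; (-1)·21 + (-3)·0 + (-1)·15; 1·21 + (-5)·0 + (-4)·15) = (39, -36, -39)
Ratio at component: 39 / 21 = 1.8571

1.8571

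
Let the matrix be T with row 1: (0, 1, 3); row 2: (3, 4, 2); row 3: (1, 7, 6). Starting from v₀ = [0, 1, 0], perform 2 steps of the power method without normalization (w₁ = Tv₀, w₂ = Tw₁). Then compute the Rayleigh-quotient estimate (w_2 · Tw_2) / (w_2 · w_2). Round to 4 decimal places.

λ ≈ 9.7837

w1 = Tv₀ = (0·0 + 1·1 + 3·0; 3·0 + 4·1 + 2·0; 1·0 + 7·1 + 6·0) = (1, 4, 7)
w2 = Tw1 = (0·1 + 1·4 + 3·7; 3·1 + 4·4 + 2·7; 1·1 + 7·4 + 6·7) = (25, 33, 71)
Tw2 = (246, 349, 682)
w2·Tw2 = 25·246 + 33·349 + 71·682 = 66089; w2·w2 = 25·25 + 33·33 + 71·71 = 6755
λ ≈ 66089/6755 = 9.7837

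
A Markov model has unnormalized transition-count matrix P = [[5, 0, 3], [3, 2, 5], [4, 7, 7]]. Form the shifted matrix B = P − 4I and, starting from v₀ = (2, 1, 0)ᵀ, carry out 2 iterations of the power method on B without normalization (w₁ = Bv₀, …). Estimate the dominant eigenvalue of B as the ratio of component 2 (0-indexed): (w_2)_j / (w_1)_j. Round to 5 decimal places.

B = P − 4I has rows (1, 0, 3); (3, -2, 5); (4, 7, 3)
w1 = Bv₀ = (1·2 + 0·1 + 3·0; 3·2 + (-2)·1 + 5·0; 4·2 + 7·1 + 3·0) = (2, 4, 15)
w2 = Bw1 = (1·2 + 0·4 + 3·15; 3·2 + (-2)·4 + 5·15; 4·2 + 7·4 + 3·15) = (47, 73, 81)
Ratio: 81/15 = 5.40000

μ ≈ 5.40000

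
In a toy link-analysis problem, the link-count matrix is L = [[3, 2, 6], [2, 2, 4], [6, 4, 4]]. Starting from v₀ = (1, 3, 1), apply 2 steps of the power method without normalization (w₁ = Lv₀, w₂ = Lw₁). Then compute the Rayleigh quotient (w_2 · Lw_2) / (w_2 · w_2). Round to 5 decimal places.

11.48190

w1 = Lv₀ = (3·1 + 2·3 + 6·1; 2·1 + 2·3 + 4·1; 6·1 + 4·3 + 4·1) = (15, 12, 22)
w2 = Lw1 = (3·15 + 2·12 + 6·22; 2·15 + 2·12 + 4·22; 6·15 + 4·12 + 4·22) = (201, 142, 226)
Lw2 = (2243, 1590, 2678)
w2·Lw2 = 201·2243 + 142·1590 + 226·2678 = 1281851; w2·w2 = 201·201 + 142·142 + 226·226 = 111641
λ ≈ 1281851/111641 = 11.48190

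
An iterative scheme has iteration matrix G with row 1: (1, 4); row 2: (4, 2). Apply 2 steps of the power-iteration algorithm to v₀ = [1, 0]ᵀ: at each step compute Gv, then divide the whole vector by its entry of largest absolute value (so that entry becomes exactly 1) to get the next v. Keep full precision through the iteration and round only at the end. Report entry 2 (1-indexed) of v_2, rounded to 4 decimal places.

Gv0 = (1.00000, 4.00000); divide by 4.00000 → v1 = (0.25000, 1.00000)
Gv1 = (4.25000, 3.00000); divide by 4.25000 → v2 = (1.00000, 0.70588)
Requested entry of v2: 12/17 = 0.7059

0.7059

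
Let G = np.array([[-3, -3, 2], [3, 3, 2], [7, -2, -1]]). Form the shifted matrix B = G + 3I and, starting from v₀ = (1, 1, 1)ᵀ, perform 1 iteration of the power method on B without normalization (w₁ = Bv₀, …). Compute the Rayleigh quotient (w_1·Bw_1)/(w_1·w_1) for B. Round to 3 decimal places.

B = G + 3I has rows (0, -3, 2); (3, 6, 2); (7, -2, 2)
w1 = Bv₀ = (0·1 + (-3)·1 + 2·1; 3·1 + 6·1 + 2·1; 7·1 + (-2)·1 + 2·1) = (-1, 11, 7)
Bw1 = (-19, 77, -15)
w1·Bw1 = 761; w1·w1 = 171; μ ≈ 761/171 = 4.450

4.450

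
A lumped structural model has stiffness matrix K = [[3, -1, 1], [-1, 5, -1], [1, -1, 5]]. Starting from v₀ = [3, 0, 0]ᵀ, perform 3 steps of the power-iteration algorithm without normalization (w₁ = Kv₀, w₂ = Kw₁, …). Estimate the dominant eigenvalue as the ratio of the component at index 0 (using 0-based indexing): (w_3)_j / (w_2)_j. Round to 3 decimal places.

4.636

w1 = Kv₀ = (3·3 + (-1)·0 + 1·0; (-1)·3 + 5·0 + (-1)·0; 1·3 + (-1)·0 + 5·0) = (9, -3, 3)
w2 = Kw1 = (3·9 + (-1)·(-3) + 1·3; (-1)·9 + 5·(-3) + (-1)·3; 1·9 + (-1)·(-3) + 5·3) = (33, -27, 27)
w3 = Kw2 = (153, -195, 195)
Ratio at component: 153 / 33 = 4.636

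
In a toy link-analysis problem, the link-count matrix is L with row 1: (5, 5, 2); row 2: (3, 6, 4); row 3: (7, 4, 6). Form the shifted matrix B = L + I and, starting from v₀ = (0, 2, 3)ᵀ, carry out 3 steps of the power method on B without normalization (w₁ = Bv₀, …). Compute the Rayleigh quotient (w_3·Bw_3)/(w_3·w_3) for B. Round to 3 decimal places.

B = L + I has rows (6, 5, 2); (3, 7, 4); (7, 4, 7)
w1 = Bv₀ = (16, 26, 29)
w2 = Bw1 = (284, 346, 419)
w3 = Bw2 = (4272, 4950, 6305)
Bw3 = (62992, 72686, 93839)
w3·Bw3 = 1220552419; w3·w3 = 82505509; μ ≈ 1220552419/82505509 = 14.794

14.794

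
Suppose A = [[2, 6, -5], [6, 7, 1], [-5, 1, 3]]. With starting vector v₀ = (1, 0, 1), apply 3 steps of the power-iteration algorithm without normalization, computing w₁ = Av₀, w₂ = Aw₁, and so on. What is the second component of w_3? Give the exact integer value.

495

w1 = Av₀ = (-3, 7, -2)
w2 = Aw1 = (46, 29, 16)
w3 = Aw2 = (186, 495, -153)
The requested component of w3 is 495.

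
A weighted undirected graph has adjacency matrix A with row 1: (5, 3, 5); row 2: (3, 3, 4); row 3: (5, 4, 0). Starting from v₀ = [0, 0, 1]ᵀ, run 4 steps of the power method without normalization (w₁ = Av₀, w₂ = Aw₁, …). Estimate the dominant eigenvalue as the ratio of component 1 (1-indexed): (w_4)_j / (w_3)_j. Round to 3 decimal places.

10.378

w1 = Av₀ = (5·0 + 3·0 + 5·1; 3·0 + 3·0 + 4·1; 5·0 + 4·0 + 0·1) = (5, 4, 0)
w2 = Aw1 = (5·5 + 3·4 + 5·0; 3·5 + 3·4 + 4·0; 5·5 + 4·4 + 0·0) = (37, 27, 41)
w3 = Aw2 = (471, 356, 293)
w4 = Aw3 = (4888, 3653, 3779)
Ratio at component: 4888 / 471 = 10.378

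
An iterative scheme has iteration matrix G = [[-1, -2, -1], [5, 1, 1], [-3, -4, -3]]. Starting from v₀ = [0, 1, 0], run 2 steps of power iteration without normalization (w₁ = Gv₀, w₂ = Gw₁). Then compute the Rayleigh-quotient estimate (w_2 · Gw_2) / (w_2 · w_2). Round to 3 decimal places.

-0.706

w1 = Gv₀ = (-2, 1, -4)
w2 = Gw1 = (4, -13, 14)
Gw2 = (8, 21, -2)
w2·Gw2 = 4·8 + (-13)·21 + 14·(-2) = -269; w2·w2 = 4·4 + (-13)·(-13) + 14·14 = 381
λ ≈ -269/381 = -0.706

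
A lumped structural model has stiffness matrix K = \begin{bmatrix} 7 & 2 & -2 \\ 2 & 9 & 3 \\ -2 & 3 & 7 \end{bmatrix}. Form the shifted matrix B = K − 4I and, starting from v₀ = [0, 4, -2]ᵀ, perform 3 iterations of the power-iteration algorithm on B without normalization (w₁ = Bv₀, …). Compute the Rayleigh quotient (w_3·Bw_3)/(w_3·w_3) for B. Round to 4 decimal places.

7.0909

B = K − 4I has rows (3, 2, -2); (2, 5, 3); (-2, 3, 3)
w1 = Bv₀ = (3·0 + 2·4 + (-2)·(-2); 2·0 + 5·4 + 3·(-2); (-2)·0 + 3·4 + 3·(-2)) = (12, 14, 6)
w2 = Bw1 = (3·12 + 2·14 + (-2)·6; 2·12 + 5·14 + 3·6; (-2)·12 + 3·14 + 3·6) = (52, 112, 36)
w3 = Bw2 = (308, 772, 340)
Bw3 = (1788, 5496, 2720)
w3·Bw3 = 5718416; w3·w3 = 806448; μ ≈ 5718416/806448 = 7.0909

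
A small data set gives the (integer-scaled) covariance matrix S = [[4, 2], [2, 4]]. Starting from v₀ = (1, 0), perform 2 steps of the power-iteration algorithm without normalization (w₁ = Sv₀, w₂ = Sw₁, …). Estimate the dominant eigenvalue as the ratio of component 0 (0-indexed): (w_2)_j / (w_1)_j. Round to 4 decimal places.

w1 = Sv₀ = (4, 2)
w2 = Sw1 = (20, 16)
Ratio at component: 20 / 4 = 5.0000

5.0000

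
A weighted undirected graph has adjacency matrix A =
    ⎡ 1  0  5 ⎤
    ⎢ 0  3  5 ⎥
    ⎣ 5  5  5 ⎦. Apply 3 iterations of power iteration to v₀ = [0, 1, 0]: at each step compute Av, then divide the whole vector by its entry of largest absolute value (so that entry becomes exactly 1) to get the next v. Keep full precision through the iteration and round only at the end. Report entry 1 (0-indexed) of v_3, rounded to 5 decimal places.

0.61010

Av0 = (0.000000, 3.000000, 5.000000); divide by 5.000000 → v1 = (0.000000, 0.600000, 1.000000)
Av1 = (5.000000, 6.800000, 8.000000); divide by 8.000000 → v2 = (0.625000, 0.850000, 1.000000)
Av2 = (5.625000, 7.550000, 12.375000); divide by 12.375000 → v3 = (0.454545, 0.610101, 1.000000)
Requested entry of v3: 302/495 = 0.61010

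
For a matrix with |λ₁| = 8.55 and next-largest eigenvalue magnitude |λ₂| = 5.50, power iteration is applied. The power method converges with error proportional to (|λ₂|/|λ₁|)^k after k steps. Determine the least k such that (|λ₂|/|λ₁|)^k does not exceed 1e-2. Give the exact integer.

11

|λ₂/λ₁| = 5.50/8.55 = 0.64327
Need k ≥ ln(1e-2) / ln(0.64327) = -4.6052 / -0.4412 ≈ 10.438
Smallest integer k satisfying the bound: 11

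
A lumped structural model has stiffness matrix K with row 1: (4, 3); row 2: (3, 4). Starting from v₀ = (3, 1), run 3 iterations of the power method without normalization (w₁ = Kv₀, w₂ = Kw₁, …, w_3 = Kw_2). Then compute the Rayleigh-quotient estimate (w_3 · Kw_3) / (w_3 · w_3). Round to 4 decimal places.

λ ≈ 7.0000

w1 = Kv₀ = (4·3 + 3·1; 3·3 + 4·1) = (15, 13)
w2 = Kw1 = (4·15 + 3·13; 3·15 + 4·13) = (99, 97)
w3 = Kw2 = (687, 685)
Kw3 = (4803, 4801)
w3·Kw3 = 687·4803 + 685·4801 = 6588346; w3·w3 = 687·687 + 685·685 = 941194
λ ≈ 6588346/941194 = 7.0000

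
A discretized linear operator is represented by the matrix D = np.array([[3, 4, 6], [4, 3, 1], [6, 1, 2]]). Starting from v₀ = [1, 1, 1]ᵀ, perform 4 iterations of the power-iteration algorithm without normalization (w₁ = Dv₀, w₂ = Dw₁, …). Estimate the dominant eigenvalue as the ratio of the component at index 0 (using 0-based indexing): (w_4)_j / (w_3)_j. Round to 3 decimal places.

10.240

w1 = Dv₀ = (3·1 + 4·1 + 6·1; 4·1 + 3·1 + 1·1; 6·1 + 1·1 + 2·1) = (13, 8, 9)
w2 = Dw1 = (3·13 + 4·8 + 6·9; 4·13 + 3·8 + 1·9; 6·13 + 1·8 + 2·9) = (125, 85, 104)
w3 = Dw2 = (1339, 859, 1043)
w4 = Dw3 = (13711, 8976, 10979)
Ratio at component: 13711 / 1339 = 10.240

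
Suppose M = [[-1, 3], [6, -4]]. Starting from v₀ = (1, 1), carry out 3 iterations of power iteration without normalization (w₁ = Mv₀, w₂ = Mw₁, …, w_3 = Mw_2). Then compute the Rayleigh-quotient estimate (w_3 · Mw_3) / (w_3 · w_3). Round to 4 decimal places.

w1 = Mv₀ = (2, 2)
w2 = Mw1 = (4, 4)
w3 = Mw2 = (8, 8)
Mw3 = (16, 16)
w3·Mw3 = 8·16 + 8·16 = 256; w3·w3 = 8·8 + 8·8 = 128
λ ≈ 256/128 = 2.0000

λ ≈ 2.0000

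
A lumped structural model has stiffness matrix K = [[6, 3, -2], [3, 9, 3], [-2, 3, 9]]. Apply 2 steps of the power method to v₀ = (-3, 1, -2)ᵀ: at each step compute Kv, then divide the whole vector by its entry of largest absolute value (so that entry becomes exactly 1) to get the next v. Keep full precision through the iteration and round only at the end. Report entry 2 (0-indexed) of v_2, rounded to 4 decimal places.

Kv0 = (-11.00000, -6.00000, -9.00000); divide by -11.00000 → v1 = (1.00000, 0.54545, 0.81818)
Kv1 = (6.00000, 10.36364, 7.00000); divide by 10.36364 → v2 = (0.57895, 1.00000, 0.67544)
Requested entry of v2: -77/-114 = 0.6754

0.6754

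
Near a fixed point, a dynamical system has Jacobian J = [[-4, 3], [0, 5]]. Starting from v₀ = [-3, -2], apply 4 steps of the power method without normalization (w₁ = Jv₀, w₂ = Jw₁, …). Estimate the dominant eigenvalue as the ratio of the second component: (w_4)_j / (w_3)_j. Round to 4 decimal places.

w1 = Jv₀ = ((-4)·(-3) + 3·(-2); 0·(-3) + 5·(-2)) = (6, -10)
w2 = Jw1 = ((-4)·6 + 3·(-10); 0·6 + 5·(-10)) = (-54, -50)
w3 = Jw2 = (66, -250)
w4 = Jw3 = (-1014, -1250)
Ratio at component: -1250 / -250 = 5.0000

λ ≈ 5.0000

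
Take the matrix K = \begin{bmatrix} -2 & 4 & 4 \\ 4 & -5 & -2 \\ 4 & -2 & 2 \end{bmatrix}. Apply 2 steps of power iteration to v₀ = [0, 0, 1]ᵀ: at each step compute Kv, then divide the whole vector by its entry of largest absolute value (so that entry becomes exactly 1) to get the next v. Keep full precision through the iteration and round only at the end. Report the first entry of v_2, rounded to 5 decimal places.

-0.33333

Kv0 = (4.000000, -2.000000, 2.000000); divide by 4.000000 → v1 = (1.000000, -0.500000, 0.500000)
Kv1 = (-2.000000, 5.500000, 6.000000); divide by 6.000000 → v2 = (-0.333333, 0.916667, 1.000000)
Requested entry of v2: -8/24 = -0.33333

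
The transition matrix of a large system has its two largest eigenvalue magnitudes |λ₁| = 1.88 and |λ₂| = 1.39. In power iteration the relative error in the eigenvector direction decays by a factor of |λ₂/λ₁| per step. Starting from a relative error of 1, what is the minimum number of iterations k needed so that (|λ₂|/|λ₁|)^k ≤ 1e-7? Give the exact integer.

54

|λ₂/λ₁| = 1.39/1.88 = 0.73936
Need k ≥ ln(1e-7) / ln(0.73936) = -16.1181 / -0.3020 ≈ 53.377
Smallest integer k satisfying the bound: 54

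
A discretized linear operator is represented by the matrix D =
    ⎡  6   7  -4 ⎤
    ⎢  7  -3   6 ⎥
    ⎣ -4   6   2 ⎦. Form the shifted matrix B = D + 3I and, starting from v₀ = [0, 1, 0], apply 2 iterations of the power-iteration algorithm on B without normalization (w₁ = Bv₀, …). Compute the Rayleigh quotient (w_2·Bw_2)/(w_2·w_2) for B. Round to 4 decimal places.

B = D + 3I has rows (9, 7, -4); (7, 0, 6); (-4, 6, 5)
w1 = Bv₀ = (9·0 + 7·1 + (-4)·0; 7·0 + 0·1 + 6·0; (-4)·0 + 6·1 + 5·0) = (7, 0, 6)
w2 = Bw1 = (9·7 + 7·0 + (-4)·6; 7·7 + 0·0 + 6·6; (-4)·7 + 6·0 + 5·6) = (39, 85, 2)
Bw2 = (938, 285, 364)
w2·Bw2 = 61535; w2·w2 = 8750; μ ≈ 61535/8750 = 7.0326

7.0326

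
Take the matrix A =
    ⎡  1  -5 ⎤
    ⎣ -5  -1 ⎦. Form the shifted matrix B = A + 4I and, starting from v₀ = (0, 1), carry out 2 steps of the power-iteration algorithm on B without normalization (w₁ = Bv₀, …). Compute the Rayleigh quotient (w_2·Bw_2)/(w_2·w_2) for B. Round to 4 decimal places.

B = A + 4I has rows (5, -5); (-5, 3)
w1 = Bv₀ = (-5, 3)
w2 = Bw1 = (-40, 34)
Bw2 = (-370, 302)
w2·Bw2 = 25068; w2·w2 = 2756; μ ≈ 25068/2756 = 9.0958

9.0958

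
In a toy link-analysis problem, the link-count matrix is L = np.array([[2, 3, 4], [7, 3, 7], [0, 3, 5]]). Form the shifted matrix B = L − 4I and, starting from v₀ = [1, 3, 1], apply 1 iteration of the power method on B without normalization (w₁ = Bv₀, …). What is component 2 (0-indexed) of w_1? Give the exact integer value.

10

B = L − 4I has rows (-2, 3, 4); (7, -1, 7); (0, 3, 1)
w1 = Bv₀ = ((-2)·1 + 3·3 + 4·1; 7·1 + (-1)·3 + 7·1; 0·1 + 3·3 + 1·1) = (11, 11, 10)
Requested component of w1: 10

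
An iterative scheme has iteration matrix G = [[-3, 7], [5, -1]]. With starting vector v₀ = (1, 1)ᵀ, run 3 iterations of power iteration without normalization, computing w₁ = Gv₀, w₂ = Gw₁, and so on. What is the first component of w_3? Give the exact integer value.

w1 = Gv₀ = (4, 4)
w2 = Gw1 = (16, 16)
w3 = Gw2 = (64, 64)
The requested component of w3 is 64.

64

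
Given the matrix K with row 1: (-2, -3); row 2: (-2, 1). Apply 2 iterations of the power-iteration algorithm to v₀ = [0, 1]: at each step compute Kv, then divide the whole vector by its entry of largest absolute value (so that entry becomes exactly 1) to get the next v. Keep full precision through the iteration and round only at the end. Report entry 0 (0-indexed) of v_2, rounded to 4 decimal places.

Kv0 = (-3.00000, 1.00000); divide by -3.00000 → v1 = (1.00000, -0.33333)
Kv1 = (-1.00000, -2.33333); divide by -2.33333 → v2 = (0.42857, 1.00000)
Requested entry of v2: 3/7 = 0.4286

0.4286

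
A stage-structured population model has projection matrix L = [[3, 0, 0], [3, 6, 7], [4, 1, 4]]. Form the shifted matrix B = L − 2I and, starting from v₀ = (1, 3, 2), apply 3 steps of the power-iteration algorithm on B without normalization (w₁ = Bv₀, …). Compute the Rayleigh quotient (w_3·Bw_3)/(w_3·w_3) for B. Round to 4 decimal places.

5.8501

B = L − 2I has rows (1, 0, 0); (3, 4, 7); (4, 1, 2)
w1 = Bv₀ = (1·1 + 0·3 + 0·2; 3·1 + 4·3 + 7·2; 4·1 + 1·3 + 2·2) = (1, 29, 11)
w2 = Bw1 = (1·1 + 0·29 + 0·11; 3·1 + 4·29 + 7·11; 4·1 + 1·29 + 2·11) = (1, 196, 55)
w3 = Bw2 = (1, 1172, 310)
Bw3 = (1, 6861, 1796)
w3·Bw3 = 8597853; w3·w3 = 1469685; μ ≈ 8597853/1469685 = 5.8501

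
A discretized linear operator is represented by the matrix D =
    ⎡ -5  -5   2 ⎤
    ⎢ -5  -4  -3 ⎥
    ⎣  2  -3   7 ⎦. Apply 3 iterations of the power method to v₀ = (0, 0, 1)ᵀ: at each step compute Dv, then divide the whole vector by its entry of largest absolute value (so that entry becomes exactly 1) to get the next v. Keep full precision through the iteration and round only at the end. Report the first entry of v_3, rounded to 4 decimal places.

Dv0 = (2.00000, -3.00000, 7.00000); divide by 7.00000 → v1 = (0.28571, -0.42857, 1.00000)
Dv1 = (2.71429, -2.71429, 8.85714); divide by 8.85714 → v2 = (0.30645, -0.30645, 1.00000)
Dv2 = (2.00000, -3.30645, 8.53226); divide by 8.53226 → v3 = (0.23440, -0.38752, 1.00000)
Requested entry of v3: 124/529 = 0.2344

0.2344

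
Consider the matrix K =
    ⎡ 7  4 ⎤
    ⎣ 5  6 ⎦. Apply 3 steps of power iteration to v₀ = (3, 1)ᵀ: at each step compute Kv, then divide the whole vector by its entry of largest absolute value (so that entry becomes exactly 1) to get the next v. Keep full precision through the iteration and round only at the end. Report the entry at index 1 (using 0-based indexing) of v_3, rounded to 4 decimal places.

Kv0 = (25.00000, 21.00000); divide by 25.00000 → v1 = (1.00000, 0.84000)
Kv1 = (10.36000, 10.04000); divide by 10.36000 → v2 = (1.00000, 0.96911)
Kv2 = (10.87645, 10.81467); divide by 10.87645 → v3 = (1.00000, 0.99432)
Requested entry of v3: 2801/2817 = 0.9943

0.9943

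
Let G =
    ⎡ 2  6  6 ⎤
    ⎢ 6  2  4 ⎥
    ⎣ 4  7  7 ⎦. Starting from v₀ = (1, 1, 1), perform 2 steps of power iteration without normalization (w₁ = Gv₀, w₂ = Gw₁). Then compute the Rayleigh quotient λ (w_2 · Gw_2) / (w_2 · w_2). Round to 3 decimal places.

w1 = Gv₀ = (14, 12, 18)
w2 = Gw1 = (208, 180, 266)
Gw2 = (3092, 2672, 3954)
w2·Gw2 = 208·3092 + 180·2672 + 266·3954 = 2175860; w2·w2 = 208·208 + 180·180 + 266·266 = 146420
λ ≈ 2175860/146420 = 14.860

14.860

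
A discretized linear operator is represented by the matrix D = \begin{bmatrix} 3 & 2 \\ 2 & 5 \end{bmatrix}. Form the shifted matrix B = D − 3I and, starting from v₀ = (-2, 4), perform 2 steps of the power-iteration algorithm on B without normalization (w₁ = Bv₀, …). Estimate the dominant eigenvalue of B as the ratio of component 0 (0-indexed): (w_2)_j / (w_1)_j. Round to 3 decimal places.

B = D − 3I has rows (0, 2); (2, 2)
w1 = Bv₀ = (0·(-2) + 2·4; 2·(-2) + 2·4) = (8, 4)
w2 = Bw1 = (0·8 + 2·4; 2·8 + 2·4) = (8, 24)
Ratio: 8/8 = 1.000

1.000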